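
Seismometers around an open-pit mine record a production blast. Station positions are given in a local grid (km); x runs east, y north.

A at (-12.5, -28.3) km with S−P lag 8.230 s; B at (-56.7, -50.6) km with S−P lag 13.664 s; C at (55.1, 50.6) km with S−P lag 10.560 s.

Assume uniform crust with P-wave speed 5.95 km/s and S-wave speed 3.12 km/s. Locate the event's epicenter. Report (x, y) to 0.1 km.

Distance from S−P lag: d = Δt · v_P v_S / (v_P − v_S) = Δt · (5.95·3.12)/(5.95−3.12) ≈ 6.5597·Δt.
So d_A = 53.99, d_B = 89.63, d_C = 69.27 km.
Circle about each station: (x + 12.5)² + (y + 28.3)² = 53.99²; (x + 56.7)² + (y + 50.6)² = 89.63²; (x − 55.1)² + (y − 50.6)² = 69.27².
Subtracting pairs of circle equations eliminates x²+y² and gives linear equations (the radical axes):
-88.4 x − 44.6 y = -300.51
135.2 x + 157.8 y = 2755.82
Solving the 2×2 system: x ≈ -9.5, y ≈ 25.6 km.

-9.5 km east, 25.6 km north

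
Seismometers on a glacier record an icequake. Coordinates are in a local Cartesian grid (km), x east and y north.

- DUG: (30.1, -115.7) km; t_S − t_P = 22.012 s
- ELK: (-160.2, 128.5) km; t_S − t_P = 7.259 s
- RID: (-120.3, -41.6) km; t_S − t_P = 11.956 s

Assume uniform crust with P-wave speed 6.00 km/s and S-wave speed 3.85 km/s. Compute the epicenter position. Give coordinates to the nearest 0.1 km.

(-95.8, 84.5)

Distance from S−P lag: d = Δt · v_P v_S / (v_P − v_S) = Δt · (6.00·3.85)/(6.00−3.85) ≈ 10.7442·Δt.
So d_DUG = 236.50, d_ELK = 77.99, d_RID = 128.46 km.
Circle about each station: (x − 30.1)² + (y + 115.7)² = 236.50²; (x + 160.2)² + (y − 128.5)² = 77.99²; (x + 120.3)² + (y + 41.6)² = 128.46².
Subtracting the DUG equation from the ELK and RID equations removes the quadratic terms:
-380.6 x + 488.4 y = 77733.60
-300.8 x + 148.2 y = 41340.43
Solving the 2×2 system: x ≈ -95.8, y ≈ 84.5 km.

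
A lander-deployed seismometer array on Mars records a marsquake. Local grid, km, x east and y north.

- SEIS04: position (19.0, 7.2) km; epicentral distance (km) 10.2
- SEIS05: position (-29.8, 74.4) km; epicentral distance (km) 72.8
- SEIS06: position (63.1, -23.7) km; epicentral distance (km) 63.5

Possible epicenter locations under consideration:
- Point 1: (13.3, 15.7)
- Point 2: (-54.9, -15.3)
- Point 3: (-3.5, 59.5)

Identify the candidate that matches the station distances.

For each candidate, compare |candidate − station| to the reported distance:
Point 1: residuals SEIS04 0.0, SEIS05 0.0, SEIS06 0.0 → max 0.0 km
Point 2: residuals SEIS04 67.0, SEIS05 20.3, SEIS06 54.8 → max 67.0 km
Point 3: residuals SEIS04 46.7, SEIS05 42.6, SEIS06 43.1 → max 46.7 km
Only Point 1 has all residuals ≈ 0.

Point 1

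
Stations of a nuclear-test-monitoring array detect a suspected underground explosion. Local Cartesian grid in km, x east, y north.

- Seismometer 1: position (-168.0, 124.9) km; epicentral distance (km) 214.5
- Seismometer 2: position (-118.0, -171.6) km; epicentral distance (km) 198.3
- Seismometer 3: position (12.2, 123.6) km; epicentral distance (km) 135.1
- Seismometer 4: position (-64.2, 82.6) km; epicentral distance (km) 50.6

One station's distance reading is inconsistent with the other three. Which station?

Seismometer 4

Solve using three stations at a time. Using Seismometer 1, Seismometer 2, Seismometer 3 (subtract circle equations pairwise → linear system) gives (x, y) ≈ (-1.9, -10.8).
Distances from that point to each station vs reported:
  Seismometer 1: calculated 214.5 vs reported 214.5 → residual 0.0 km
  Seismometer 2: calculated 198.3 vs reported 198.3 → residual 0.0 km
  Seismometer 3: calculated 135.2 vs reported 135.1 → residual 0.1 km
  Seismometer 4: calculated 112.3 vs reported 50.6 → residual 61.7 km
Seismometer 1, Seismometer 2, Seismometer 3 are mutually consistent (residuals ≈ 0); Seismometer 4 is off by 61.7 km.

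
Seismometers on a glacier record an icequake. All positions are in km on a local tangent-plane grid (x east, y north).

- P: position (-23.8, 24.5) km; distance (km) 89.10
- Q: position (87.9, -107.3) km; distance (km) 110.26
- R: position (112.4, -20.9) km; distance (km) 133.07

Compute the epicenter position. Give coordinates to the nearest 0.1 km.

Circle about each station: (x + 23.8)² + (y − 24.5)² = 89.10²; (x − 87.9)² + (y + 107.3)² = 110.26²; (x − 112.4)² + (y + 20.9)² = 133.07².
Subtracting pairs of circle equations eliminates x²+y² and gives linear equations (the radical axes):
223.4 x − 263.6 y = 13854.55
272.4 x − 90.8 y = 2135.07
Solving the 2×2 system: x ≈ -13.5, y ≈ -64.0 km.

x ≈ -13.5 km, y ≈ -64.0 km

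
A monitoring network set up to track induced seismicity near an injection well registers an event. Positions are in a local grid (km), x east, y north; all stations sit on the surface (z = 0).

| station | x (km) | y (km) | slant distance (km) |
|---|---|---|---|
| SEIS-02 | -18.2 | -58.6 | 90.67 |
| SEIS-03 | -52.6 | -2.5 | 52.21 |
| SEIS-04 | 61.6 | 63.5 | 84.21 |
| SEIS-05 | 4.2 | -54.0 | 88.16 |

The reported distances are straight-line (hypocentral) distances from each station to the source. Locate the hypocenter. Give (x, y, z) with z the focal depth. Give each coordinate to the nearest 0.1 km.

x ≈ -14.9 km, y ≈ 31.0 km, depth ≈ 13.5 km

Each station gives a sphere (x−x_i)² + (y−y_i)² + z² = d_i² (stations at z=0).
Subtracting the SEIS-02 sphere from SEIS-03 and SEIS-04: z² cancels, leaving linear equations in x and y:
-68.8 x + 112.2 y = 4502.97
159.6 x + 244.2 y = 5191.33
Solving: x ≈ -14.900, y ≈ 30.997 km (keep extra digits for the depth step; rounded: -14.9, 31.0).
Then from the SEIS-02 sphere: z² = 90.67² − (x + 18.2)² − (y + 58.6)² with x = -14.900, y = 30.997, so z ≈ 13.511 ≈ 13.5 km.
Check against SEIS-05 (with the unrounded solution): distance 88.16 ≈ 88.16 km. ✓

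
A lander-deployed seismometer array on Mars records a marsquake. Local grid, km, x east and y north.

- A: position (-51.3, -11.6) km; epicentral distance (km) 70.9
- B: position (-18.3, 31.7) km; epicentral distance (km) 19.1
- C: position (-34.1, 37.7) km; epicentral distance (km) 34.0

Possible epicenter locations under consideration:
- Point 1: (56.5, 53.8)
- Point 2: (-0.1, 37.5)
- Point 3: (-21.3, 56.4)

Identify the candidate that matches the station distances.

For each candidate, compare |candidate − station| to the reported distance:
Point 1: residuals A 55.2, B 58.9, C 58.0 → max 58.9 km
Point 2: residuals A 0.0, B 0.0, C 0.0 → max 0.0 km
Point 3: residuals A 3.4, B 5.8, C 11.3 → max 11.3 km
Only Point 2 has all residuals ≈ 0.

Point 2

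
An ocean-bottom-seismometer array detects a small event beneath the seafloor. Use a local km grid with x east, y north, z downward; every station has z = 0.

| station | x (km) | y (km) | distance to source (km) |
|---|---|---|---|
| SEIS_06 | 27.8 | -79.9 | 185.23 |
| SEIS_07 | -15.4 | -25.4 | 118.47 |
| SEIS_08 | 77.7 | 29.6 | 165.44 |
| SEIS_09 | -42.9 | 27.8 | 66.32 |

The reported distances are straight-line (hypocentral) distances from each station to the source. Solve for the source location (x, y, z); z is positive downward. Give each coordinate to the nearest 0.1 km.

Each station gives a sphere (x−x_i)² + (y−y_i)² + z² = d_i² (stations at z=0).
Subtracting the SEIS_06 sphere from SEIS_07 and SEIS_08: z² cancels, leaving linear equations in x and y:
-86.4 x + 109.0 y = 14000.48
99.8 x + 219.0 y = 6696.36
Solving: x ≈ -78.397, y ≈ 66.303 km (keep extra digits for the depth step; rounded: -78.4, 66.3).
Then from the SEIS_06 sphere: z² = 185.23² − (x − 27.8)² − (y + 79.9)² with x = -78.397, y = 66.303, so z ≈ 40.707 ≈ 40.7 km.

(-78.4, 66.3, 40.7)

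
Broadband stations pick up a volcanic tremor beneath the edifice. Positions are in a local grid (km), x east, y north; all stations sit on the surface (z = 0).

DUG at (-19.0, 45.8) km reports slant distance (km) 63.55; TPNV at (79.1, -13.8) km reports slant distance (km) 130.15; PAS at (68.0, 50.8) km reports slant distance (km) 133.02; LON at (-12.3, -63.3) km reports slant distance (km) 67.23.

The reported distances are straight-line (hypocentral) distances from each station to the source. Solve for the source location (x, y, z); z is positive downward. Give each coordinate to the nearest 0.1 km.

Each station gives a sphere (x−x_i)² + (y−y_i)² + z² = d_i² (stations at z=0).
Subtracting the DUG sphere from TPNV and PAS: z² cancels, leaving linear equations in x and y:
196.2 x − 119.2 y = -8911.81
174.0 x + 10.0 y = -8909.72
Solving: x ≈ -50.705, y ≈ -8.696 km (keep extra digits for the depth step; rounded: -50.7, -8.7).
Then from the DUG sphere: z² = 63.55² − (x + 19.0)² − (y − 45.8)² with x = -50.705, y = -8.696, so z ≈ 7.974 ≈ 8.0 km.
Check against LON (with the unrounded solution): distance 67.23 ≈ 67.23 km. ✓

(-50.7, -8.7, 8.0)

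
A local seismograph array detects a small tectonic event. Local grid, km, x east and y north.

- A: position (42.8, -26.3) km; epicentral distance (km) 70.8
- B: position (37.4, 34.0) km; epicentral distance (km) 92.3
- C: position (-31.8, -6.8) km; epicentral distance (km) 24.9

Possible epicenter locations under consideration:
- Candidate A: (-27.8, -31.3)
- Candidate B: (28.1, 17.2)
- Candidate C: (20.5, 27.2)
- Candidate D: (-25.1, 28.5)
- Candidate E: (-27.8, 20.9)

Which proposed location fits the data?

Candidate A

For each candidate, compare |candidate − station| to the reported distance:
Candidate A: residuals A 0.0, B 0.0, C 0.1 → max 0.1 km
Candidate B: residuals A 24.9, B 73.1, C 39.6 → max 73.1 km
Candidate C: residuals A 12.8, B 74.1, C 37.5 → max 74.1 km
Candidate D: residuals A 16.5, B 29.6, C 11.0 → max 29.6 km
Candidate E: residuals A 14.1, B 25.8, C 3.1 → max 25.8 km
Only Candidate A has all residuals ≈ 0.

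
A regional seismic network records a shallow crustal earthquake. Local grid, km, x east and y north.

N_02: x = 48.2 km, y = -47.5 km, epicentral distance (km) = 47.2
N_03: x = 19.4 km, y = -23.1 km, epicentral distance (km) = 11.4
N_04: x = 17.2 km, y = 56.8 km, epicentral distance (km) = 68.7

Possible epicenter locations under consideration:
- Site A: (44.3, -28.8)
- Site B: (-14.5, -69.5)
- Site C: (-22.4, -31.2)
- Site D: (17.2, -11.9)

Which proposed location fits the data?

Site D

For each candidate, compare |candidate − station| to the reported distance:
Site A: residuals N_02 28.1, N_03 14.1, N_04 21.1 → max 28.1 km
Site B: residuals N_02 19.2, N_03 46.1, N_04 61.5 → max 61.5 km
Site C: residuals N_02 25.3, N_03 31.2, N_04 27.8 → max 31.2 km
Site D: residuals N_02 0.0, N_03 0.0, N_04 0.0 → max 0.0 km
Only Site D has all residuals ≈ 0.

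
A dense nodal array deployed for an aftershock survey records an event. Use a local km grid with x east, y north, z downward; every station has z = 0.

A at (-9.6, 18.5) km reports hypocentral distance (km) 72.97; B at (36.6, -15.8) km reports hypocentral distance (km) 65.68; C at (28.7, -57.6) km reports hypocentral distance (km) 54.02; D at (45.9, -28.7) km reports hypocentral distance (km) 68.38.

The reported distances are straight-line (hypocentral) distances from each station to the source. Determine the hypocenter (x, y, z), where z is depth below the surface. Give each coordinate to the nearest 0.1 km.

Each station gives a sphere (x−x_i)² + (y−y_i)² + z² = d_i² (stations at z=0).
Subtracting the A sphere from B and C: z² cancels, leaving linear equations in x and y:
92.4 x − 68.6 y = 2165.55
76.6 x − 152.2 y = 6113.50
Solving: x ≈ -10.194, y ≈ -45.298 km (keep extra digits for the depth step; rounded: -10.2, -45.3).
Then from the A sphere: z² = 72.97² − (x + 9.6)² − (y − 18.5)² with x = -10.194, y = -45.298, so z ≈ 35.413 ≈ 35.4 km.

x ≈ -10.2 km, y ≈ -45.3 km, depth ≈ 35.4 km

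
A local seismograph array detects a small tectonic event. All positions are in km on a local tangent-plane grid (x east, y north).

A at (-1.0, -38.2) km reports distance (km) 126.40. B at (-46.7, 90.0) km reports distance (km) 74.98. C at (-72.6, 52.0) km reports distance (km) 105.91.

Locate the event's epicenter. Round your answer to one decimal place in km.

Circle about each station: (x + 1.0)² + (y + 38.2)² = 126.40²; (x + 46.7)² + (y − 90.0)² = 74.98²; (x + 72.6)² + (y − 52.0)² = 105.91².
Subtracting pairs of circle equations eliminates x²+y² and gives linear equations (the radical axes):
-91.4 x + 256.4 y = 19175.61
-143.2 x + 180.4 y = 11274.55
Solving the 2×2 system: x ≈ 28.1, y ≈ 84.8 km.

x ≈ 28.1 km, y ≈ 84.8 km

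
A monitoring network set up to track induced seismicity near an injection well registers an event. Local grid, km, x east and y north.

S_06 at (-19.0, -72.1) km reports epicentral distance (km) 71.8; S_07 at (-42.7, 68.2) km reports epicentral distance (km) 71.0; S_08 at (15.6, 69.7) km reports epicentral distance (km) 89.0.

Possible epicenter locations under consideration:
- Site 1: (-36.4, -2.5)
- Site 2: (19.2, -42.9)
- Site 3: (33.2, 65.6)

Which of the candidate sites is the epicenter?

Site 1

For each candidate, compare |candidate − station| to the reported distance:
Site 1: residuals S_06 0.1, S_07 0.0, S_08 0.0 → max 0.1 km
Site 2: residuals S_06 23.7, S_07 56.2, S_08 23.7 → max 56.2 km
Site 3: residuals S_06 75.5, S_07 4.9, S_08 70.9 → max 75.5 km
Only Site 1 has all residuals ≈ 0.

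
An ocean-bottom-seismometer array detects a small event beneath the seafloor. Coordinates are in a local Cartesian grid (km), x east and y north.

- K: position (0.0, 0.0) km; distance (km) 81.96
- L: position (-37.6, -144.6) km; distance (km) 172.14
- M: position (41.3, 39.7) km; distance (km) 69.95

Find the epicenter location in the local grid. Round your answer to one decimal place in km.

79.8 km east, -18.7 km north

Circle about each station: x² + y² = 81.96²; (x + 37.6)² + (y + 144.6)² = 172.14²; (x − 41.3)² + (y − 39.7)² = 69.95².
Subtracting the K equation from the L and M equations removes the quadratic terms:
-75.2 x − 289.2 y = -591.82
82.6 x + 79.4 y = 5106.22
Solving the 2×2 system: x ≈ 79.8, y ≈ -18.7 km.
Check against K (with the unrounded x, y): √(x²+y²) = 81.96 ≈ 81.96 km. ✓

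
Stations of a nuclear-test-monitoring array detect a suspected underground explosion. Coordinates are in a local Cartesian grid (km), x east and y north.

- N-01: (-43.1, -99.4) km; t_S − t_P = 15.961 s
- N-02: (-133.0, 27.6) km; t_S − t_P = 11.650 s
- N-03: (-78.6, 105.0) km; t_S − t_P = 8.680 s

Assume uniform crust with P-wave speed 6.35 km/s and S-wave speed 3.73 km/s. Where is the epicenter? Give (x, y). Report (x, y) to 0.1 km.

(-29.0, 44.2)

Distance from S−P lag: d = Δt · v_P v_S / (v_P − v_S) = Δt · (6.35·3.73)/(6.35−3.73) ≈ 9.0403·Δt.
So d_N-01 = 144.29, d_N-02 = 105.32, d_N-03 = 78.47 km.
Circle about each station: (x + 43.1)² + (y + 99.4)² = 144.29²; (x + 133.0)² + (y − 27.6)² = 105.32²; (x + 78.6)² + (y − 105.0)² = 78.47².
Subtracting pairs of circle equations eliminates x²+y² and gives linear equations (the radical axes):
-179.8 x + 254.0 y = 16440.09
-71.0 x + 408.8 y = 20127.05
Solving the 2×2 system: x ≈ -29.0, y ≈ 44.2 km.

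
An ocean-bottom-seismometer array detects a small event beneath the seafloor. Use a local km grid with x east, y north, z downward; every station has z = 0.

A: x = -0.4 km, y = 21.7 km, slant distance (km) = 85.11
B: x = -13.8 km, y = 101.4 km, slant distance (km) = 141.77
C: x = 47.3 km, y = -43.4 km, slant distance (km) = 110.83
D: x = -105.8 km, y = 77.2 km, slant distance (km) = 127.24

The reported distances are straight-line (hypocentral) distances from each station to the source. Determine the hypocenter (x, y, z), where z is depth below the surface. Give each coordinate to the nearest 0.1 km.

Each station gives a sphere (x−x_i)² + (y−y_i)² + z² = d_i² (stations at z=0).
Subtracting the A sphere from B and C: z² cancels, leaving linear equations in x and y:
-26.8 x + 159.4 y = -2853.67
95.4 x − 130.2 y = -1389.78
Solving: x ≈ -50.615, y ≈ -26.413 km (keep extra digits for the depth step; rounded: -50.6, -26.4).
Then from the A sphere: z² = 85.11² − (x + 0.4)² − (y − 21.7)² with x = -50.615, y = -26.413, so z ≈ 49.064 ≈ 49.1 km.
Check against D (with the unrounded solution): distance 127.23 ≈ 127.24 km. ✓

x ≈ -50.6 km, y ≈ -26.4 km, depth ≈ 49.1 km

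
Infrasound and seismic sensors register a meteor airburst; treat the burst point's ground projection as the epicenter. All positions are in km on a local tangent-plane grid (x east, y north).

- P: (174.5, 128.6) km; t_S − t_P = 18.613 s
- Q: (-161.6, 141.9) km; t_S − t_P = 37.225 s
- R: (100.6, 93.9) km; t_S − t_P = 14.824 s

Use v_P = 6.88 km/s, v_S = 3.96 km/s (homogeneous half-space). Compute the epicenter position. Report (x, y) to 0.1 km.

Distance from S−P lag: d = Δt · v_P v_S / (v_P − v_S) = Δt · (6.88·3.96)/(6.88−3.96) ≈ 9.3304·Δt.
So d_P = 173.67, d_Q = 347.32, d_R = 138.31 km.
Circle about each station: (x − 174.5)² + (y − 128.6)² = 173.67²; (x + 161.6)² + (y − 141.9)² = 347.32²; (x − 100.6)² + (y − 93.9)² = 138.31².
Subtracting the P equation from the Q and R equations removes the quadratic terms:
-672.2 x + 26.6 y = -91207.95
-147.8 x − 69.4 y = -17019.03
Solving the 2×2 system: x ≈ 134.1, y ≈ -40.3 km.

(134.1, -40.3)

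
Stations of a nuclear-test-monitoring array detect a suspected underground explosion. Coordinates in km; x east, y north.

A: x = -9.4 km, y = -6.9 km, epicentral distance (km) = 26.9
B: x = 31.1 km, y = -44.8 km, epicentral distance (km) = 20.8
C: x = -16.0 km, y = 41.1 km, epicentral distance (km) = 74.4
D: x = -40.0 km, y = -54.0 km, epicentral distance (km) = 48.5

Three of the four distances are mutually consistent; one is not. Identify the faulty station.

B

Solve using three stations at a time. Using A, C, D (subtract circle equations pairwise → linear system) gives (x, y) ≈ (2.6, -30.9).
Distances from that point to each station vs reported:
  A: calculated 26.9 vs reported 26.9 → residual 0.0 km
  B: calculated 31.7 vs reported 20.8 → residual 10.9 km
  C: calculated 74.4 vs reported 74.4 → residual 0.0 km
  D: calculated 48.5 vs reported 48.5 → residual 0.0 km
A, C, D are mutually consistent (residuals ≈ 0); B is off by 10.9 km.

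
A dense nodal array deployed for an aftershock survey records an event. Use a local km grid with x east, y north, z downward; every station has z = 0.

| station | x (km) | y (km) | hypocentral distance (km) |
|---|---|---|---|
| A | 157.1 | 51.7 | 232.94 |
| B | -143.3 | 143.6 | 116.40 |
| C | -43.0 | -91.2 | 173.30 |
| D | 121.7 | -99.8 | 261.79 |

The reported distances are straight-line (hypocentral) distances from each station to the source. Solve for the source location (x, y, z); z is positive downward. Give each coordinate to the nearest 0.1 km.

(-68.8, 71.7, 53.2)

Each station gives a sphere (x−x_i)² + (y−y_i)² + z² = d_i² (stations at z=0).
Subtracting the A sphere from B and C: z² cancels, leaving linear equations in x and y:
-600.8 x + 183.8 y = 54514.63
-400.2 x − 285.8 y = 7041.29
Solving: x ≈ -68.801, y ≈ 71.703 km (keep extra digits for the depth step; rounded: -68.8, 71.7).
Then from the A sphere: z² = 232.94² − (x − 157.1)² − (y − 51.7)² with x = -68.801, y = 71.703, so z ≈ 53.195 ≈ 53.2 km.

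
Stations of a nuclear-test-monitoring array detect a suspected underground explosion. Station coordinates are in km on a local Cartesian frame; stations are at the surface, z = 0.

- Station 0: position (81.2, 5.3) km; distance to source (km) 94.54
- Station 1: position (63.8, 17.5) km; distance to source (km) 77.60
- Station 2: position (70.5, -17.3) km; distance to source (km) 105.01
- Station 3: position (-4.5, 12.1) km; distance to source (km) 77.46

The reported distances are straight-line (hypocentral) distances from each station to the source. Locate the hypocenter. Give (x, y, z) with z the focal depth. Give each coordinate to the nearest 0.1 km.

x ≈ 25.6 km, y ≈ 64.0 km, depth ≈ 49.0 km

Each station gives a sphere (x−x_i)² + (y−y_i)² + z² = d_i² (stations at z=0).
Subtracting the Station 0 sphere from Station 1 and Station 2: z² cancels, leaving linear equations in x and y:
-34.8 x + 24.4 y = 671.21
-21.4 x − 45.2 y = -3441.28
Solving: x ≈ 25.597, y ≈ 64.016 km (keep extra digits for the depth step; rounded: 25.6, 64.0).
Then from the Station 0 sphere: z² = 94.54² − (x − 81.2)² − (y − 5.3)² with x = 25.597, y = 64.016, so z ≈ 48.975 ≈ 49.0 km.
Check against Station 3 (with the unrounded solution): distance 77.46 ≈ 77.46 km. ✓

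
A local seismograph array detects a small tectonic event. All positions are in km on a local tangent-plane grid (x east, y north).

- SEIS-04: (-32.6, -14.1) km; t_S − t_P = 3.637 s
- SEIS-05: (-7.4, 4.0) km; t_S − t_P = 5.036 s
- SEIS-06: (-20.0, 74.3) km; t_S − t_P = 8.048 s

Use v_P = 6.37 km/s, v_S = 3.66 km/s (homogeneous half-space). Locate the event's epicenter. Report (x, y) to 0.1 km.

(-50.0, 11.9)

Distance from S−P lag: d = Δt · v_P v_S / (v_P − v_S) = Δt · (6.37·3.66)/(6.37−3.66) ≈ 8.6030·Δt.
So d_SEIS-04 = 31.29, d_SEIS-05 = 43.32, d_SEIS-06 = 69.24 km.
Circle about each station: (x + 32.6)² + (y + 14.1)² = 31.29²; (x + 7.4)² + (y − 4.0)² = 43.32²; (x + 20.0)² + (y − 74.3)² = 69.24².
Subtracting the SEIS-04 equation from the SEIS-05 and SEIS-06 equations removes the quadratic terms:
50.4 x + 36.2 y = -2088.37
25.2 x + 176.8 y = 843.81
Solving the 2×2 system: x ≈ -50.0, y ≈ 11.9 km.
Check against SEIS-04 (with the unrounded x, y): √((x + 32.6)²+(y + 14.1)²) = 31.27 ≈ 31.29 km. ✓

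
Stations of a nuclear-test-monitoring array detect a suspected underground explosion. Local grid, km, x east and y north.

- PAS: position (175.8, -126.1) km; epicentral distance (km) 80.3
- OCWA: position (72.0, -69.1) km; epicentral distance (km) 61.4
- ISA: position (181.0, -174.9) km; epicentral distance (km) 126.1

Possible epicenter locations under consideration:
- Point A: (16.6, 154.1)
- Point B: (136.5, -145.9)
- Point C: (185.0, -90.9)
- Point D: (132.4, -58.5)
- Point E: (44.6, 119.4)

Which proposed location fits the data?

For each candidate, compare |candidate − station| to the reported distance:
Point A: residuals PAS 242.0, OCWA 168.6, ISA 241.7 → max 242.0 km
Point B: residuals PAS 36.3, OCWA 38.9, ISA 73.0 → max 73.0 km
Point C: residuals PAS 43.9, OCWA 53.7, ISA 42.0 → max 53.7 km
Point D: residuals PAS 0.0, OCWA 0.1, ISA 0.0 → max 0.1 km
Point E: residuals PAS 198.1, OCWA 129.1, ISA 198.3 → max 198.3 km
Only Point D has all residuals ≈ 0.

Point D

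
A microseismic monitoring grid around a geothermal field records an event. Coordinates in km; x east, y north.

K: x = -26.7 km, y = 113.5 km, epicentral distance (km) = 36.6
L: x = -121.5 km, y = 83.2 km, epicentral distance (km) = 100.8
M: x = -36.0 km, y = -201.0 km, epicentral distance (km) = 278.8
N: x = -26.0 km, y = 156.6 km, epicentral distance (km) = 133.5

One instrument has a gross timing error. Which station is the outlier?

Solve using three stations at a time. Using K, L, M (subtract circle equations pairwise → linear system) gives (x, y) ≈ (-20.9, 77.4).
Distances from that point to each station vs reported:
  K: calculated 36.6 vs reported 36.6 → residual 0.0 km
  L: calculated 100.8 vs reported 100.8 → residual 0.0 km
  M: calculated 278.8 vs reported 278.8 → residual 0.0 km
  N: calculated 79.4 vs reported 133.5 → residual 54.1 km
K, L, M are mutually consistent (residuals ≈ 0); N is off by 54.1 km.

N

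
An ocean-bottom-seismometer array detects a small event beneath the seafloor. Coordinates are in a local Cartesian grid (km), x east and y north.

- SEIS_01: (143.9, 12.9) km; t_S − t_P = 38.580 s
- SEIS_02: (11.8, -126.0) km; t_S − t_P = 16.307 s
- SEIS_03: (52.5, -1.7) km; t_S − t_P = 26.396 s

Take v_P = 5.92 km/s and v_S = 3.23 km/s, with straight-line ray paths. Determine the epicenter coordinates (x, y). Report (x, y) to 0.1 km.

-102.6 km east, -107.3 km north

Distance from S−P lag: d = Δt · v_P v_S / (v_P − v_S) = Δt · (5.92·3.23)/(5.92−3.23) ≈ 7.1084·Δt.
So d_SEIS_01 = 274.24, d_SEIS_02 = 115.92, d_SEIS_03 = 187.63 km.
Circle about each station: (x − 143.9)² + (y − 12.9)² = 274.24²; (x − 11.8)² + (y + 126.0)² = 115.92²; (x − 52.5)² + (y + 1.7)² = 187.63².
Subtracting the SEIS_01 equation from the SEIS_02 and SEIS_03 equations removes the quadratic terms:
-264.2 x − 277.8 y = 56911.75
-182.8 x − 29.2 y = 21888.08
Solving the 2×2 system: x ≈ -102.6, y ≈ -107.3 km.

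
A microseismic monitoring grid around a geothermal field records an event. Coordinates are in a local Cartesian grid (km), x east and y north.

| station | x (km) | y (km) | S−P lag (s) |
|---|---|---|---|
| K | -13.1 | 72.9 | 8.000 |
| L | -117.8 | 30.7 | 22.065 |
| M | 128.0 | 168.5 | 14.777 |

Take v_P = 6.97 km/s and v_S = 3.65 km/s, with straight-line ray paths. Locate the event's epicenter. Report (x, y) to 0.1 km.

Distance from S−P lag: d = Δt · v_P v_S / (v_P − v_S) = Δt · (6.97·3.65)/(6.97−3.65) ≈ 7.6628·Δt.
So d_K = 61.30, d_L = 169.08, d_M = 113.23 km.
Circle about each station: (x + 13.1)² + (y − 72.9)² = 61.30²; (x + 117.8)² + (y − 30.7)² = 169.08²; (x − 128.0)² + (y − 168.5)² = 113.23².
Subtracting pairs of circle equations eliminates x²+y² and gives linear equations (the radical axes):
-209.4 x − 84.4 y = -15497.05
282.2 x + 191.2 y = 30226.89
Solving the 2×2 system: x ≈ 25.4, y ≈ 120.6 km.
Check against K (with the unrounded x, y): √((x + 13.1)²+(y − 72.9)²) = 61.30 ≈ 61.30 km. ✓

x ≈ 25.4 km, y ≈ 120.6 km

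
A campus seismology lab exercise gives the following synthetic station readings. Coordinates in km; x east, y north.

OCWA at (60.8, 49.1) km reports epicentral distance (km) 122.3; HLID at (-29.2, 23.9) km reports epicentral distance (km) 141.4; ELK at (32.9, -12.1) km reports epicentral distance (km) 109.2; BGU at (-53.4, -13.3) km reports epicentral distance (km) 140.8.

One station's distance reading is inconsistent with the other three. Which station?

ELK

Solve using three stations at a time. Using OCWA, HLID, BGU (subtract circle equations pairwise → linear system) gives (x, y) ≈ (74.2, -72.1).
Distances from that point to each station vs reported:
  OCWA: calculated 121.9 vs reported 122.3 → residual 0.4 km
  HLID: calculated 141.1 vs reported 141.4 → residual 0.3 km
  ELK: calculated 72.8 vs reported 109.2 → residual 36.4 km
  BGU: calculated 140.5 vs reported 140.8 → residual 0.3 km
OCWA, HLID, BGU are mutually consistent (residuals ≈ 0); ELK is off by 36.4 km.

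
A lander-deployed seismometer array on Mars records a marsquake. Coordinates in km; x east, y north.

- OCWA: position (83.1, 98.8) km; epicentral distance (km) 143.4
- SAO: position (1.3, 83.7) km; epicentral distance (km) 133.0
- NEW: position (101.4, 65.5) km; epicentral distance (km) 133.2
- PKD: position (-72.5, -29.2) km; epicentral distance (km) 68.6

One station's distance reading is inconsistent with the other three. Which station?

Solve using three stations at a time. Using OCWA, NEW, PKD (subtract circle equations pairwise → linear system) gives (x, y) ≈ (-5.5, -14.0).
Distances from that point to each station vs reported:
  OCWA: calculated 143.4 vs reported 143.4 → residual 0.0 km
  SAO: calculated 97.9 vs reported 133.0 → residual 35.1 km
  NEW: calculated 133.2 vs reported 133.2 → residual 0.0 km
  PKD: calculated 68.7 vs reported 68.6 → residual 0.1 km
OCWA, NEW, PKD are mutually consistent (residuals ≈ 0); SAO is off by 35.1 km.

SAO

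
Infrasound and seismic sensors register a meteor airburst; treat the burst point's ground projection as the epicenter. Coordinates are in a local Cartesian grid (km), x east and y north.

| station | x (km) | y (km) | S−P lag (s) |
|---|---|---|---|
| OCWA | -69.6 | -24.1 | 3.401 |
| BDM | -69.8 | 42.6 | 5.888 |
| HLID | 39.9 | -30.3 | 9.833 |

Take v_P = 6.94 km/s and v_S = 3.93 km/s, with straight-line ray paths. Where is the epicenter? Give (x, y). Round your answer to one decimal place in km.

Distance from S−P lag: d = Δt · v_P v_S / (v_P − v_S) = Δt · (6.94·3.93)/(6.94−3.93) ≈ 9.0612·Δt.
So d_OCWA = 30.82, d_BDM = 53.35, d_HLID = 89.10 km.
Circle about each station: (x + 69.6)² + (y + 24.1)² = 30.82²; (x + 69.8)² + (y − 42.6)² = 53.35²; (x − 39.9)² + (y + 30.3)² = 89.10².
Subtracting the OCWA equation from the BDM and HLID equations removes the quadratic terms:
-0.4 x + 133.4 y = -634.52
219.0 x − 12.4 y = -9903.81
Solving the 2×2 system: x ≈ -45.5, y ≈ -4.9 km.

(-45.5, -4.9)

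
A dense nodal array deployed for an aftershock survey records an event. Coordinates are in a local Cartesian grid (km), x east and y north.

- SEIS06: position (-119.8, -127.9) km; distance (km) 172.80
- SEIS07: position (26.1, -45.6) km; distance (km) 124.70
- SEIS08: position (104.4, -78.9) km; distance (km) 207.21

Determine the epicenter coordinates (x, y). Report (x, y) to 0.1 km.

Circle about each station: (x + 119.8)² + (y + 127.9)² = 172.80²; (x − 26.1)² + (y + 45.6)² = 124.70²; (x − 104.4)² + (y + 78.9)² = 207.21².
Subtracting the SEIS06 equation from the SEIS07 and SEIS08 equations removes the quadratic terms:
291.8 x + 164.6 y = -13640.13
448.4 x + 98.0 y = -26662.02
Solving the 2×2 system: x ≈ -67.5, y ≈ 36.8 km.

x ≈ -67.5 km, y ≈ 36.8 km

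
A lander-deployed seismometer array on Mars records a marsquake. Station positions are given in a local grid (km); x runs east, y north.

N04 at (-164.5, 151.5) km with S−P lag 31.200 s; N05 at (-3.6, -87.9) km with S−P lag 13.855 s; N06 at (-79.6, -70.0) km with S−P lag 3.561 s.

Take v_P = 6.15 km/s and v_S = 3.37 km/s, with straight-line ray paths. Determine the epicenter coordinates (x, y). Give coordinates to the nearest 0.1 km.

Distance from S−P lag: d = Δt · v_P v_S / (v_P − v_S) = Δt · (6.15·3.37)/(6.15−3.37) ≈ 7.4552·Δt.
So d_N04 = 232.60, d_N05 = 103.29, d_N06 = 26.55 km.
Circle about each station: (x + 164.5)² + (y − 151.5)² = 232.60²; (x + 3.6)² + (y + 87.9)² = 103.29²; (x + 79.6)² + (y + 70.0)² = 26.55².
Subtracting pairs of circle equations eliminates x²+y² and gives linear equations (the radical axes):
321.8 x − 478.8 y = 1160.81
169.8 x − 443.0 y = 14621.52
Solving the 2×2 system: x ≈ -105.9, y ≈ -73.6 km.

-105.9 km east, -73.6 km north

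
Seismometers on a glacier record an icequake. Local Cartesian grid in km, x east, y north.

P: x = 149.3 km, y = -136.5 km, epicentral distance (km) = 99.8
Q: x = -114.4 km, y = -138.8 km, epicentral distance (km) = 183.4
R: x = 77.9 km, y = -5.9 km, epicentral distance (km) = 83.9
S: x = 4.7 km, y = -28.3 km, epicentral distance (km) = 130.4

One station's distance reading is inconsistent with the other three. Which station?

Solve using three stations at a time. Using P, Q, R (subtract circle equations pairwise → linear system) gives (x, y) ≈ (61.9, -88.3).
Distances from that point to each station vs reported:
  P: calculated 99.8 vs reported 99.8 → residual 0.0 km
  Q: calculated 183.4 vs reported 183.4 → residual 0.0 km
  R: calculated 83.9 vs reported 83.9 → residual 0.0 km
  S: calculated 82.9 vs reported 130.4 → residual 47.5 km
P, Q, R are mutually consistent (residuals ≈ 0); S is off by 47.5 km.

S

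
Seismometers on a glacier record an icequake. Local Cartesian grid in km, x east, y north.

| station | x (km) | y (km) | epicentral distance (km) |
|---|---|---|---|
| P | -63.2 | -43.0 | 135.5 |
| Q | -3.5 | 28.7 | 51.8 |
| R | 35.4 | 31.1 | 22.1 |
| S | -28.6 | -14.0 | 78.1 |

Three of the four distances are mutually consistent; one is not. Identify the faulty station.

Solve using three stations at a time. Using Q, R, S (subtract circle equations pairwise → linear system) gives (x, y) ≈ (45.3, 11.3).
Distances from that point to each station vs reported:
  P: calculated 121.3 vs reported 135.5 → residual 14.2 km
  Q: calculated 51.8 vs reported 51.8 → residual 0.0 km
  R: calculated 22.2 vs reported 22.1 → residual 0.1 km
  S: calculated 78.1 vs reported 78.1 → residual 0.0 km
Q, R, S are mutually consistent (residuals ≈ 0); P is off by 14.2 km.

P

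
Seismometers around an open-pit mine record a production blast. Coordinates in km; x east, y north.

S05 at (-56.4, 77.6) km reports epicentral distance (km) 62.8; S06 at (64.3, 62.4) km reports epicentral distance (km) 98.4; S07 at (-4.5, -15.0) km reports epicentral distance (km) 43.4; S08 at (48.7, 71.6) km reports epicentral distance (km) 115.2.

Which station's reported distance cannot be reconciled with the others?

Solve using three stations at a time. Using S05, S06, S07 (subtract circle equations pairwise → linear system) gives (x, y) ≈ (-25.8, 22.8).
Distances from that point to each station vs reported:
  S05: calculated 62.8 vs reported 62.8 → residual 0.0 km
  S06: calculated 98.4 vs reported 98.4 → residual 0.0 km
  S07: calculated 43.4 vs reported 43.4 → residual 0.0 km
  S08: calculated 89.0 vs reported 115.2 → residual 26.2 km
S05, S06, S07 are mutually consistent (residuals ≈ 0); S08 is off by 26.2 km.

S08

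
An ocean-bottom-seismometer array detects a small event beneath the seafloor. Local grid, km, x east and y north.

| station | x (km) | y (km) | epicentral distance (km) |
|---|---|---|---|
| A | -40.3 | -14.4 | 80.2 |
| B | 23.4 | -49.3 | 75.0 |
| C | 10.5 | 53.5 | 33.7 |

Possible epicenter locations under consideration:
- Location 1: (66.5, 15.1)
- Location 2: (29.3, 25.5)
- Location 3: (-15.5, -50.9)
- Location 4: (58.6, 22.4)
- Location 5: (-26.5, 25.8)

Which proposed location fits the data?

Location 2

For each candidate, compare |candidate − station| to the reported distance:
Location 1: residuals A 30.6, B 2.5, C 34.2 → max 34.2 km
Location 2: residuals A 0.0, B 0.0, C 0.0 → max 0.0 km
Location 3: residuals A 36.1, B 36.1, C 73.9 → max 73.9 km
Location 4: residuals A 25.3, B 4.9, C 23.6 → max 25.3 km
Location 5: residuals A 37.7, B 15.2, C 12.5 → max 37.7 km
Only Location 2 has all residuals ≈ 0.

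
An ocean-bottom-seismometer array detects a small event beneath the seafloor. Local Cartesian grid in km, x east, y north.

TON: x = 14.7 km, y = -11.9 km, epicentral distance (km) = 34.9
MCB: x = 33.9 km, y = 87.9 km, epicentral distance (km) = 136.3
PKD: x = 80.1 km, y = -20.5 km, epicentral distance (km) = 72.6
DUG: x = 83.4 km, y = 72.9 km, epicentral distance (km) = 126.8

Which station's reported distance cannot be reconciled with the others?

DUG

Solve using three stations at a time. Using TON, MCB, PKD (subtract circle equations pairwise → linear system) gives (x, y) ≈ (12.4, -46.7).
Distances from that point to each station vs reported:
  TON: calculated 34.9 vs reported 34.9 → residual 0.0 km
  MCB: calculated 136.3 vs reported 136.3 → residual 0.0 km
  PKD: calculated 72.6 vs reported 72.6 → residual 0.0 km
  DUG: calculated 139.1 vs reported 126.8 → residual 12.3 km
TON, MCB, PKD are mutually consistent (residuals ≈ 0); DUG is off by 12.3 km.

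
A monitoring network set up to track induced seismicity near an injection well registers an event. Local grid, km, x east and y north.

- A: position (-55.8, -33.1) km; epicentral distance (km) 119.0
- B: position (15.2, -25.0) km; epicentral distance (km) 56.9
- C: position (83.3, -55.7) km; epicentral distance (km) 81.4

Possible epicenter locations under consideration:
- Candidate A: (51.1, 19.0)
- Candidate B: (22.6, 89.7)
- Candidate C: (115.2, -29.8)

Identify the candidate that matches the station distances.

For each candidate, compare |candidate − station| to the reported distance:
Candidate A: residuals A 0.1, B 0.1, C 0.1 → max 0.1 km
Candidate B: residuals A 26.7, B 58.0, C 76.2 → max 76.2 km
Candidate C: residuals A 52.0, B 43.2, C 40.3 → max 52.0 km
Only Candidate A has all residuals ≈ 0.

Candidate A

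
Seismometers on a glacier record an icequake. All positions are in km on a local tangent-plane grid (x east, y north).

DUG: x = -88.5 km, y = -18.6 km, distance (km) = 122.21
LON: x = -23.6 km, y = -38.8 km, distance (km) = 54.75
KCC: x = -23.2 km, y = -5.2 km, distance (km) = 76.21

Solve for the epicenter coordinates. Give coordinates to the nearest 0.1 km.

x ≈ 24.8 km, y ≈ -64.4 km

Circle about each station: (x + 88.5)² + (y + 18.6)² = 122.21²; (x + 23.6)² + (y + 38.8)² = 54.75²; (x + 23.2)² + (y + 5.2)² = 76.21².
Subtracting pairs of circle equations eliminates x²+y² and gives linear equations (the radical axes):
129.8 x − 40.4 y = 5821.91
130.6 x + 26.8 y = 1514.39
Solving the 2×2 system: x ≈ 24.8, y ≈ -64.4 km.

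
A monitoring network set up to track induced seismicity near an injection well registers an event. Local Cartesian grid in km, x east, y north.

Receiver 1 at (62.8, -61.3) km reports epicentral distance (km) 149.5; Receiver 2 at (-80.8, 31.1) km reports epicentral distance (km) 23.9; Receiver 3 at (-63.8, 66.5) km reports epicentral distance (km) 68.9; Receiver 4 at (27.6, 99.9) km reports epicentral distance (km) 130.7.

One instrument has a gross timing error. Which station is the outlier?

Solve using three stations at a time. Using Receiver 1, Receiver 2, Receiver 4 (subtract circle equations pairwise → linear system) gives (x, y) ≈ (-68.1, 10.9).
Distances from that point to each station vs reported:
  Receiver 1: calculated 149.5 vs reported 149.5 → residual 0.0 km
  Receiver 2: calculated 23.9 vs reported 23.9 → residual 0.0 km
  Receiver 3: calculated 55.8 vs reported 68.9 → residual 13.1 km
  Receiver 4: calculated 130.7 vs reported 130.7 → residual 0.0 km
Receiver 1, Receiver 2, Receiver 4 are mutually consistent (residuals ≈ 0); Receiver 3 is off by 13.1 km.

Receiver 3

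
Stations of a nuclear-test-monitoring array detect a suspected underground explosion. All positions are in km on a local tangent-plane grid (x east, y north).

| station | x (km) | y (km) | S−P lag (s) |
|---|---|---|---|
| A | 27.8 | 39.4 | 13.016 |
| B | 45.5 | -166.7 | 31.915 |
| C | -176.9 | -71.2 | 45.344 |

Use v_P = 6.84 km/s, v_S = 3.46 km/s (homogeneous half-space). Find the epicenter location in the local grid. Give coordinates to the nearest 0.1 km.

x ≈ 118.8 km, y ≈ 44.4 km

Distance from S−P lag: d = Δt · v_P v_S / (v_P − v_S) = Δt · (6.84·3.46)/(6.84−3.46) ≈ 7.0019·Δt.
So d_A = 91.14, d_B = 223.47, d_C = 317.49 km.
Circle about each station: (x − 27.8)² + (y − 39.4)² = 91.14²; (x − 45.5)² + (y + 166.7)² = 223.47²; (x + 176.9)² + (y + 71.2)² = 317.49².
Subtracting pairs of circle equations eliminates x²+y² and gives linear equations (the radical axes):
35.4 x − 412.2 y = -14098.40
-409.4 x − 221.2 y = -58455.55
Solving the 2×2 system: x ≈ 118.8, y ≈ 44.4 km.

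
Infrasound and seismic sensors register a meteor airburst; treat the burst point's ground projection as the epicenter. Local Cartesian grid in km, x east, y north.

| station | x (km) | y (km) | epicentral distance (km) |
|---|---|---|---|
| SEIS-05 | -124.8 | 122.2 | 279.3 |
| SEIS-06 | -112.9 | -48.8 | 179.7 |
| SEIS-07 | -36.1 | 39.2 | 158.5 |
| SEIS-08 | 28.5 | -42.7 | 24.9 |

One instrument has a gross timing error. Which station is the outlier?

SEIS-08

Solve using three stations at a time. Using SEIS-05, SEIS-06, SEIS-07 (subtract circle equations pairwise → linear system) gives (x, y) ≈ (63.3, -84.3).
Distances from that point to each station vs reported:
  SEIS-05: calculated 279.3 vs reported 279.3 → residual 0.0 km
  SEIS-06: calculated 179.7 vs reported 179.7 → residual 0.0 km
  SEIS-07: calculated 158.5 vs reported 158.5 → residual 0.0 km
  SEIS-08: calculated 54.2 vs reported 24.9 → residual 29.3 km
SEIS-05, SEIS-06, SEIS-07 are mutually consistent (residuals ≈ 0); SEIS-08 is off by 29.3 km.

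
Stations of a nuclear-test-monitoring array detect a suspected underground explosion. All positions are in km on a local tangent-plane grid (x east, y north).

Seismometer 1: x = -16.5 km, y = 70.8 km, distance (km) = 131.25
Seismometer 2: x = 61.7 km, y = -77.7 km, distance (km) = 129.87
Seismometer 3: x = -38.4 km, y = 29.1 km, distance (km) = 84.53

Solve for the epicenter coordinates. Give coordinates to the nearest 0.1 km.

Circle about each station: (x + 16.5)² + (y − 70.8)² = 131.25²; (x − 61.7)² + (y + 77.7)² = 129.87²; (x + 38.4)² + (y − 29.1)² = 84.53².
Subtracting pairs of circle equations eliminates x²+y² and gives linear equations (the radical axes):
156.4 x − 297.0 y = 4919.64
-43.8 x − 83.4 y = 7117.72
Solving the 2×2 system: x ≈ -65.4, y ≈ -51.0 km.

(-65.4, -51.0)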